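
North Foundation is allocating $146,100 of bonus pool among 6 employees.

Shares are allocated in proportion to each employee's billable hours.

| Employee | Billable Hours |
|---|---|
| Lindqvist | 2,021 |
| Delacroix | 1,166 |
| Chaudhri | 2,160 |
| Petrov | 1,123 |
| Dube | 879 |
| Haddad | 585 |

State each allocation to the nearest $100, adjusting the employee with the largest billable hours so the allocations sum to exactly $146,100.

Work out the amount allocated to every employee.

Lindqvist: $37,200; Delacroix: $21,500; Chaudhri: $39,700; Petrov: $20,700; Dube: $16,200; Haddad: $10,800

Billable hours total: 7,934.
Proportional shares: Lindqvist 2,021/7,934 × $146,100 = 37,215.54; Delacroix 1,166/7,934 × $146,100 = 21,471.21; Chaudhri 2,160/7,934 × $146,100 = 39,775.14; Petrov 1,123/7,934 × $146,100 = 20,679.39; Dube 879/7,934 × $146,100 = 16,186.27; Haddad 585/7,934 × $146,100 = 10,772.44.
After rounding ($100): Lindqvist $37,200; Delacroix $21,500; Chaudhri $39,800; Petrov $20,700; Dube $16,200; Haddad $10,800. Sum = $146,200.
Difference $146,100 − $146,200 = −$100 applied to largest billable hours (Chaudhri): Chaudhri becomes $39,700.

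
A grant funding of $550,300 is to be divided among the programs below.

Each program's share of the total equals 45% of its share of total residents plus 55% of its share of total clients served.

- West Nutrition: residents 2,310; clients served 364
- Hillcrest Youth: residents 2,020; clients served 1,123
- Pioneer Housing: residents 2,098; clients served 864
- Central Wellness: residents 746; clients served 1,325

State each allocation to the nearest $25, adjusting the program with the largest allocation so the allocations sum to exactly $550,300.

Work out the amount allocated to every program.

West Nutrition: $109,700 | Hillcrest Youth: $162,200 | Pioneer Housing: $143,550 | Central Wellness: $134,850

Totals — residents 7,174, clients served 3,676.
Blended shares (45% residents + 55% clients served): West Nutrition 0.1994; Hillcrest Youth 0.2947; Pioneer Housing 0.2609; Central Wellness 0.2450.
Pro-rata amounts: West Nutrition 109,707.60; Hillcrest Youth 162,189.84; Pioneer Housing 143,557.40; Central Wellness 134,845.16.
At nearest $25: West Nutrition $109,700; Hillcrest Youth $162,200; Pioneer Housing $143,550; Central Wellness $134,850. Sum = $550,300.
No rounding difference to absorb.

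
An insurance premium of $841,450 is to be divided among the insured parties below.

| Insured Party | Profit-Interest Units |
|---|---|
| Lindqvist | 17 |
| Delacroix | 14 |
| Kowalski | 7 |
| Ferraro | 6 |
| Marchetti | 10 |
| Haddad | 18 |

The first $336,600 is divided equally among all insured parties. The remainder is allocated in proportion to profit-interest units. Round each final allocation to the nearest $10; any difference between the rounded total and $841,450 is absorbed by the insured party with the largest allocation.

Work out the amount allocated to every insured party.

Lindqvist: $175,300 | Delacroix: $154,270 | Kowalski: $105,180 | Ferraro: $98,170 | Marchetti: $126,220 | Haddad: $182,310

First tranche $336,600 split equally: $56,100 each.
Remainder $504,850 by profit-interest units (total 72): Lindqvist 119,200.69 → $119,200; Delacroix 98,165.28 → $98,170; Kowalski 49,082.64 → $49,080; Ferraro 42,070.83 → $42,070; Marchetti 70,118.06 → $70,120; Haddad 126,212.50 → $126,210.
Totals: Lindqvist $56,100 + $119,200 = $175,300; Delacroix $56,100 + $98,170 = $154,270; Kowalski $56,100 + $49,080 = $105,180; Ferraro $56,100 + $42,070 = $98,170; Marchetti $56,100 + $70,120 = $126,220; Haddad $56,100 + $126,210 = $182,310.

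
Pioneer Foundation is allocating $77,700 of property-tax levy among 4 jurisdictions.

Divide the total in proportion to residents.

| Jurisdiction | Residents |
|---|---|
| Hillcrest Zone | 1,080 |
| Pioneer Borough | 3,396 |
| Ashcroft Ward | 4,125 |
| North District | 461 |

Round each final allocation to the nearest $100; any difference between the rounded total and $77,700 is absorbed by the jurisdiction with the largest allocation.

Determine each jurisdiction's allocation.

Total residents = 9,062.
Raw shares: Hillcrest Zone 1,080/9,062 × $77,700 = 9,260.21; Pioneer Borough 3,396/9,062 × $77,700 = 29,118.21; Ashcroft Ward 4,125/9,062 × $77,700 = 35,368.85; North District 461/9,062 × $77,700 = 3,952.74.
Rounded to nearest $100: Hillcrest Zone $9,300; Pioneer Borough $29,100; Ashcroft Ward $35,400; North District $4,000. Sum = $77,800.
Difference $77,700 − $77,800 = −$100 applied to largest allocation (Ashcroft Ward): Ashcroft Ward becomes $35,300.

Hillcrest Zone: $9,300 · Pioneer Borough: $29,100 · Ashcroft Ward: $35,300 · North District: $4,000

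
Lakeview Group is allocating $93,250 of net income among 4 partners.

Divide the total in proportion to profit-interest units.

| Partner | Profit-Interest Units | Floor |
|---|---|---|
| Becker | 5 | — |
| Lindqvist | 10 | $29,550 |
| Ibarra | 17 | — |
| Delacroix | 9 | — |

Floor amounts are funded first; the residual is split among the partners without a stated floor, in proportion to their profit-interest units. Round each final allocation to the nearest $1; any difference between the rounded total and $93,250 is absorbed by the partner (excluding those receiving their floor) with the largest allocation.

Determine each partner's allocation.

Minimums first: Lindqvist $29,550. Balance $63,700.
Balance split over remaining profit-interest units 31: Becker 10,274.19 → $10,274; Ibarra 34,932.26 → $34,932; Delacroix 18,493.55 → $18,494.

Becker: $10,274 | Lindqvist: $29,550 | Ibarra: $34,932 | Delacroix: $18,494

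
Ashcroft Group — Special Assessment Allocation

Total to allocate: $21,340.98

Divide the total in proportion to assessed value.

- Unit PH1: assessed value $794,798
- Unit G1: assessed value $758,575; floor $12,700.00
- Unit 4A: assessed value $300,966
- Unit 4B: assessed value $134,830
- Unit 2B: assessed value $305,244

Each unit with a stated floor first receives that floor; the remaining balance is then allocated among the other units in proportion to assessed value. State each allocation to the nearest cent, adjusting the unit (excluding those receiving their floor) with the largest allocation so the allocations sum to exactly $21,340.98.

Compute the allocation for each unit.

Unit PH1: $4,471.73; Unit G1: $12,700.00; Unit 4A: $1,693.30; Unit 4B: $758.58; Unit 2B: $1,717.37

Fund the minimums — Unit G1 $12,700.00. Remaining pool $8,640.98.
Remaining pool split over remaining assessed value 1,535,838: Unit PH1 4,471.7175 → $4,471.72; Unit 4A 1,693.3044 → $1,693.30; Unit 4B 758.5848 → $758.58; Unit 2B 1,717.3734 → $1,717.37.
Rounding difference +$0.01 applied to Unit PH1 → $4,471.73.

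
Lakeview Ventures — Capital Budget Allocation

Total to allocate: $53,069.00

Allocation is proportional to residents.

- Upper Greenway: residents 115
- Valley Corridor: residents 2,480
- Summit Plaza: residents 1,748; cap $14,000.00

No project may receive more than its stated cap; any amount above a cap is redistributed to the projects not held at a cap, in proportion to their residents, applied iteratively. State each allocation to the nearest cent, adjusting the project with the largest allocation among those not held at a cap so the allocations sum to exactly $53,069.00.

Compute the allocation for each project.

Upper Greenway: $1,731.38 | Valley Corridor: $37,337.62 | Summit Plaza: $14,000.00

Residents total: 4,343.
Pro-rata shares before constraints: Upper Greenway 1,405.2349; Valley Corridor 30,304.1953; Summit Plaza 21,359.5699.
Capped: Summit Plaza ($14,000.00); residual $39,069.00 reallocated over remaining residents 2,595.
Redistributed shares: Upper Greenway 1,731.3815 → $1,731.38; Valley Corridor 37,337.6185 → $37,337.62.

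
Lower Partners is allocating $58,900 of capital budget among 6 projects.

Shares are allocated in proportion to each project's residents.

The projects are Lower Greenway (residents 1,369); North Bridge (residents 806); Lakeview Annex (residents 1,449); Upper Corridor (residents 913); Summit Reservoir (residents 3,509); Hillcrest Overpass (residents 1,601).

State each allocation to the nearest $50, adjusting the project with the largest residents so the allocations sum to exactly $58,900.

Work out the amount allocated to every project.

Sum of residents: 1,369 + 806 + 1,449 + 913 + 3,509 + 1,601 = 9,647.
Raw shares: Lower Greenway 8,358.46; North Bridge 4,921.05; Lakeview Annex 8,846.91; Upper Corridor 5,574.34; Summit Reservoir 21,424.29; Hillcrest Overpass 9,774.95.
At nearest $50: Lower Greenway $8,350; North Bridge $4,900; Lakeview Annex $8,850; Upper Corridor $5,550; Summit Reservoir $21,400; Hillcrest Overpass $9,750. Sum = $58,800.
Difference $58,900 − $58,800 = +$100 applied to largest residents (Summit Reservoir): Summit Reservoir becomes $21,500.

Lower Greenway: $8,350 · North Bridge: $4,900 · Lakeview Annex: $8,850 · Upper Corridor: $5,550 · Summit Reservoir: $21,500 · Hillcrest Overpass: $9,750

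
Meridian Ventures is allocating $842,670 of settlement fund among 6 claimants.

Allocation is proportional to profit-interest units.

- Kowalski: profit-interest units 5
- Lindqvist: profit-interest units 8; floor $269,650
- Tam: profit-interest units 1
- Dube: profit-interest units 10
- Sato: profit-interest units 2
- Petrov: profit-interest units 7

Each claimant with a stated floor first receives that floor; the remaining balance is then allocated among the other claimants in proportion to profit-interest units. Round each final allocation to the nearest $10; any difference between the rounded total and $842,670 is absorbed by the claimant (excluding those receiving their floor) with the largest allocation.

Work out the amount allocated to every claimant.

Minimums first: Lindqvist $269,650. Balance $573,020.
Balance split over remaining profit-interest units 25: Kowalski 114,604.00 → $114,600; Tam 22,920.80 → $22,920; Dube 229,208.00 → $229,210; Sato 45,841.60 → $45,840; Petrov 160,445.60 → $160,450.

Kowalski: $114,600 | Lindqvist: $269,650 | Tam: $22,920 | Dube: $229,210 | Sato: $45,840 | Petrov: $160,450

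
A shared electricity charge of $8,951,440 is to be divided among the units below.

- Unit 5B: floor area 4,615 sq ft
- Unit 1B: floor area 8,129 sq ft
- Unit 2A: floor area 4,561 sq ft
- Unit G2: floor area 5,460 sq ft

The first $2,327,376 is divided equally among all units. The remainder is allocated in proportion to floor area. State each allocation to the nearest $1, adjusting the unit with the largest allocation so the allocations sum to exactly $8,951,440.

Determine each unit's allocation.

Unit 5B: $1,924,697 · Unit 1B: $2,947,186 · Unit 2A: $1,908,985 · Unit G2: $2,170,572

Equal tier: $2,327,376 ÷ 4 = $581,844 apiece.
Remainder $6,624,064 by floor area (total 22,765): Unit 5B 1,342,853.30 → $1,342,853; Unit 1B 2,365,342.25 → $2,365,342; Unit 2A 1,327,140.61 → $1,327,141; Unit G2 1,588,727.85 → $1,588,728.
Totals: Unit 5B $581,844 + $1,342,853 = $1,924,697; Unit 1B $581,844 + $2,365,342 = $2,947,186; Unit 2A $581,844 + $1,327,141 = $1,908,985; Unit G2 $581,844 + $1,588,728 = $2,170,572.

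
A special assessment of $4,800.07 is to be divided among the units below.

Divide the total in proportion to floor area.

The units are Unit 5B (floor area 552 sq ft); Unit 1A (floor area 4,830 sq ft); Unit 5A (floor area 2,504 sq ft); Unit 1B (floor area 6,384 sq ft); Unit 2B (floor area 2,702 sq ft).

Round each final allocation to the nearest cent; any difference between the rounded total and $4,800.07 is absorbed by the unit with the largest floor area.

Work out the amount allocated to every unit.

Unit 5B: $156.12; Unit 1A: $1,366.03; Unit 5A: $708.19; Unit 1B: $1,805.54; Unit 2B: $764.19

Combined floor area = 552 + 4,830 + 2,504 + 6,384 + 2,702 = 16,972.
Proportional shares: Unit 5B 156.1182; Unit 1A 1,366.0345; Unit 5A 708.1885; Unit 1B 1,805.5413; Unit 2B 764.1874.
After rounding (cent): Unit 5B $156.12; Unit 1A $1,366.03; Unit 5A $708.19; Unit 1B $1,805.54; Unit 2B $764.19. Sum = $4,800.07.
Rounded total matches; no reconciliation needed.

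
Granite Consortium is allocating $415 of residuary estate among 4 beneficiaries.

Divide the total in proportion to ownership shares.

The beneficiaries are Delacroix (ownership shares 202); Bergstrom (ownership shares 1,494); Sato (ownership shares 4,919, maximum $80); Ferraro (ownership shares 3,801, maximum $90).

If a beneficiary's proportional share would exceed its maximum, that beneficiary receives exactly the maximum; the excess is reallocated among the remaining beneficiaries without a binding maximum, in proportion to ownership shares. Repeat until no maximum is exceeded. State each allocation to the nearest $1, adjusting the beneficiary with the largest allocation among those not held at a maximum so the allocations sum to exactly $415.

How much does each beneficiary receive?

Ownership shares total: 10,416.
Unconstrained shares: Delacroix 8.05; Bergstrom 59.52; Sato 195.99; Ferraro 151.44.
Cap binds for Sato ($80), Ferraro ($90); remaining pool $245 reallocated over remaining ownership shares 1,696.
Remaining shares: Delacroix 29.18 → $29; Bergstrom 215.82 → $216.

Delacroix: $29; Bergstrom: $216; Sato: $80; Ferraro: $90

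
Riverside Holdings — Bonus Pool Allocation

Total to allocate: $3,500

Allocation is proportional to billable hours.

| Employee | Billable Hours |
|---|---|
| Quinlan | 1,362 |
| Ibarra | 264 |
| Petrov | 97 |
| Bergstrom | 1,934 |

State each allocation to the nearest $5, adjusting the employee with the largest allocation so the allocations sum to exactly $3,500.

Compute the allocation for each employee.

Quinlan: $1,305; Ibarra: $255; Petrov: $95; Bergstrom: $1,845

Total billable hours = 3,657.
Unrounded shares: Quinlan 1,362/3,657 × $3,500 = 1,303.53; Ibarra 264/3,657 × $3,500 = 252.67; Petrov 97/3,657 × $3,500 = 92.84; Bergstrom 1,934/3,657 × $3,500 = 1,850.97.
Rounded to nearest $5: Quinlan $1,305; Ibarra $255; Petrov $95; Bergstrom $1,850. Sum = $3,505.
Difference $3,500 − $3,505 = −$5 applied to largest allocation (Bergstrom): Bergstrom becomes $1,845.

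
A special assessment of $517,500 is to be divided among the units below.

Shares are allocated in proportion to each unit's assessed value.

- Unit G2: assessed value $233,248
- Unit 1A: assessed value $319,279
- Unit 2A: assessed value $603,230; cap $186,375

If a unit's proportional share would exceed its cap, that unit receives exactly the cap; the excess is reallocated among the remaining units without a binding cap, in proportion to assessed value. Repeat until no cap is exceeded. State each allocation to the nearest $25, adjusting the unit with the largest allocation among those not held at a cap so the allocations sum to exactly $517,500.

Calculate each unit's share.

Total assessed value = 1,155,757.
Unconstrained shares: Unit G2 104,438.77; Unit 1A 142,959.88; Unit 2A 270,101.35.
Held at cap: Unit 2A ($186,375); residual $331,125 reallocated over remaining assessed value 552,527.
Remaining shares: Unit G2 139,783.66 → $139,775; Unit 1A 191,341.34 → $191,350.

Unit G2: $139,775 · Unit 1A: $191,350 · Unit 2A: $186,375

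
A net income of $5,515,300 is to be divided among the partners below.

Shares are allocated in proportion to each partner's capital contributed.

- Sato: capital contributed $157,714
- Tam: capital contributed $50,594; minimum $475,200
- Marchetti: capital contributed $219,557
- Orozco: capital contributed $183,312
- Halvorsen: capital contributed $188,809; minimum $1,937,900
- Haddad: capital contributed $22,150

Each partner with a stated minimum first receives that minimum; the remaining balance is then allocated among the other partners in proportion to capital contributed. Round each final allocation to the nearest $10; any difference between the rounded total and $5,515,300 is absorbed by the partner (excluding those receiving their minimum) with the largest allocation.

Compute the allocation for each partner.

Sato: $839,600 | Tam: $475,200 | Marchetti: $1,168,810 | Orozco: $975,870 | Halvorsen: $1,937,900 | Haddad: $117,920

Minimums first: Tam $475,200; Halvorsen $1,937,900. Residual $3,102,200.
Residual split over remaining capital contributed 582,733: Sato 839,596.13 → $839,600; Marchetti 1,168,819.55 → $1,168,820; Orozco 975,868.00 → $975,870; Haddad 117,916.32 → $117,920.
Rounding difference −$10 applied to Marchetti → $1,168,810.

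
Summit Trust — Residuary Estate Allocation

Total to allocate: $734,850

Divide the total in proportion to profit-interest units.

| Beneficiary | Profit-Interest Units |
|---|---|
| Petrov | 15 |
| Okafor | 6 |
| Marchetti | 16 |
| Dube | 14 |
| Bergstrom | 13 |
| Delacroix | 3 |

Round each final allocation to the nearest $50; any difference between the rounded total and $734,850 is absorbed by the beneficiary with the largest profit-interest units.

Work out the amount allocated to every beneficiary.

Profit-interest units total: 15 + 6 + 16 + 14 + 13 + 3 = 67.
Raw shares: Petrov 164,518.66; Okafor 65,807.46; Marchetti 175,486.57; Dube 153,550.75; Bergstrom 142,582.84; Delacroix 32,903.73.
After rounding ($50): Petrov $164,500; Okafor $65,800; Marchetti $175,500; Dube $153,550; Bergstrom $142,600; Delacroix $32,900. Sum = $734,850.
Rounded total matches; no reconciliation needed.

Petrov: $164,500 · Okafor: $65,800 · Marchetti: $175,500 · Dube: $153,550 · Bergstrom: $142,600 · Delacroix: $32,900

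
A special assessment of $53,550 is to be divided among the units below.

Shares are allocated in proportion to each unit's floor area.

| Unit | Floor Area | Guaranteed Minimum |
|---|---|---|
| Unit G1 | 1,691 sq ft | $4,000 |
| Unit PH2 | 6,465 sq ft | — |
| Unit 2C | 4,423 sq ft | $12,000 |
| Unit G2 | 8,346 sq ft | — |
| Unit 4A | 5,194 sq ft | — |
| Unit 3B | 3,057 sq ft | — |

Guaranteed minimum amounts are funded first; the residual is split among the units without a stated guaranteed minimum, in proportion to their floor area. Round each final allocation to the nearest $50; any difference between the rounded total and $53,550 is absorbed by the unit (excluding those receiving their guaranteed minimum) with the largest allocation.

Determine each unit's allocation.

Unit G1: $4,000; Unit PH2: $10,550; Unit 2C: $12,000; Unit G2: $13,550; Unit 4A: $8,450; Unit 3B: $5,000

Fund the minimums — Unit G1 $4,000; Unit 2C $12,000. Balance $37,550.
Balance split over remaining floor area 23,062: Unit PH2 10,526.44 → $10,550; Unit G2 13,589.12 → $13,600; Unit 4A 8,456.97 → $8,450; Unit 3B 4,977.47 → $5,000.
Rounding difference −$50 applied to Unit G2 → $13,550.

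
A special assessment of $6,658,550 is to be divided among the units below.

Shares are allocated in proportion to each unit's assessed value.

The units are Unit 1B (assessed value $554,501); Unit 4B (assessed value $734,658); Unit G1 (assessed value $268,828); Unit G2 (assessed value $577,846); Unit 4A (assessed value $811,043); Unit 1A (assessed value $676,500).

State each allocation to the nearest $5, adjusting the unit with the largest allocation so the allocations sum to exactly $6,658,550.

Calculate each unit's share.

Unit 1B: $1,018,985; Unit 4B: $1,350,055; Unit G1: $494,015; Unit G2: $1,061,885; Unit 4A: $1,490,430; Unit 1A: $1,243,180

Combined assessed value = 3,623,376.
Raw shares: Unit 1B 554,501/3,623,376 × $6,658,550 = 1,018,986.89; Unit 4B 734,658/3,623,376 × $6,658,550 = 1,350,055.04; Unit G1 268,828/3,623,376 × $6,658,550 = 494,015.71; Unit G2 577,846/3,623,376 × $6,658,550 = 1,061,887.17; Unit 4A 811,043/3,623,376 × $6,658,550 = 1,490,425.05; Unit 1A 676,500/3,623,376 × $6,658,550 = 1,243,180.14.
Rounded to nearest $5: Unit 1B $1,018,985; Unit 4B $1,350,055; Unit G1 $494,015; Unit G2 $1,061,885; Unit 4A $1,490,425; Unit 1A $1,243,180. Sum = $6,658,545.
Difference $6,658,550 − $6,658,545 = +$5 applied to largest allocation (Unit 4A): Unit 4A becomes $1,490,430.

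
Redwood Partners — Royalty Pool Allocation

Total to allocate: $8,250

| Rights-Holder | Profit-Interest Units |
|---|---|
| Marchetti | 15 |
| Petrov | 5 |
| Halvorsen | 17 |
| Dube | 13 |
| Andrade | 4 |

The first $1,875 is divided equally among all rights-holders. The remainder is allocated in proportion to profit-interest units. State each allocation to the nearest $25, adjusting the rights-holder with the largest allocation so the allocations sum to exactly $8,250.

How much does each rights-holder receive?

Marchetti: $2,150; Petrov: $975; Halvorsen: $2,375; Dube: $1,900; Andrade: $850

$1,875 shared equally gives $375 per rights-holder.
Remainder $6,375 by profit-interest units (total 54): Marchetti 1,770.83 → $1,775; Petrov 590.28 → $600; Halvorsen 2,006.94 → $2,000; Dube 1,534.72 → $1,525; Andrade 472.22 → $475.
Totals: Marchetti $375 + $1,775 = $2,150; Petrov $375 + $600 = $975; Halvorsen $375 + $2,000 = $2,375; Dube $375 + $1,525 = $1,900; Andrade $375 + $475 = $850.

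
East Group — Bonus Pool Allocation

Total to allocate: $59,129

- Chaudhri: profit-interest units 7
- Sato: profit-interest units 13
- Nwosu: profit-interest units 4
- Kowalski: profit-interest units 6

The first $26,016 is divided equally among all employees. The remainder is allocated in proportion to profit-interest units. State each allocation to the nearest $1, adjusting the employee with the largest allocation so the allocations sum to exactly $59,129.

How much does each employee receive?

Chaudhri: $14,230; Sato: $20,853; Nwosu: $10,919; Kowalski: $13,127

Equal tier: $26,016 ÷ 4 = $6,504 apiece.
Remainder $33,113 by profit-interest units (total 30): Chaudhri 7,726.37 → $7,726; Sato 14,348.97 → $14,349; Nwosu 4,415.07 → $4,415; Kowalski 6,622.60 → $6,623.
Totals: Chaudhri $6,504 + $7,726 = $14,230; Sato $6,504 + $14,349 = $20,853; Nwosu $6,504 + $4,415 = $10,919; Kowalski $6,504 + $6,623 = $13,127.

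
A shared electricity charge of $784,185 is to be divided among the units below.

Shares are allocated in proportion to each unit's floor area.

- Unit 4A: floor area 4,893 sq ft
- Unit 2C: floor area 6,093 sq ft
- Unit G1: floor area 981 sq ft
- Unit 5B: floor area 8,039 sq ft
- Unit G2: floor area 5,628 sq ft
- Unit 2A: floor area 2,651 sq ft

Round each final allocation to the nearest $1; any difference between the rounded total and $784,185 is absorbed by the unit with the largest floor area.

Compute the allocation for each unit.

Unit 4A: $135,656 | Unit 2C: $168,925 | Unit G1: $27,198 | Unit 5B: $222,876 | Unit G2: $156,033 | Unit 2A: $73,497

Combined floor area = 4,893 + 6,093 + 981 + 8,039 + 5,628 + 2,651 = 28,285.
Raw shares: Unit 4A 135,655.55; Unit 2C 168,924.84; Unit G1 27,197.65; Unit 5B 222,876.55; Unit G2 156,032.99; Unit 2A 73,497.42.
At nearest $1: Unit 4A $135,656; Unit 2C $168,925; Unit G1 $27,198; Unit 5B $222,877; Unit G2 $156,033; Unit 2A $73,497. Sum = $784,186.
Difference $784,185 − $784,186 = −$1 applied to largest floor area (Unit 5B): Unit 5B becomes $222,876.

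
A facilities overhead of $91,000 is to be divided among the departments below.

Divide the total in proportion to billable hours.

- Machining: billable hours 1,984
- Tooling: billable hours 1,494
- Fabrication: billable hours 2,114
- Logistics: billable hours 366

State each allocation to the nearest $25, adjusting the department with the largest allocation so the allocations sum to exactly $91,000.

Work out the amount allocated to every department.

Sum of billable hours: 5,958.
Raw shares: Machining 1,984/5,958 × $91,000 = 30,302.79; Tooling 1,494/5,958 × $91,000 = 22,818.73; Fabrication 2,114/5,958 × $91,000 = 32,288.35; Logistics 366/5,958 × $91,000 = 5,590.13.
Rounded to nearest $25: Machining $30,300; Tooling $22,825; Fabrication $32,300; Logistics $5,600. Sum = $91,025.
Difference $91,000 − $91,025 = −$25 applied to largest allocation (Fabrication): Fabrication becomes $32,275.

Machining: $30,300 | Tooling: $22,825 | Fabrication: $32,275 | Logistics: $5,600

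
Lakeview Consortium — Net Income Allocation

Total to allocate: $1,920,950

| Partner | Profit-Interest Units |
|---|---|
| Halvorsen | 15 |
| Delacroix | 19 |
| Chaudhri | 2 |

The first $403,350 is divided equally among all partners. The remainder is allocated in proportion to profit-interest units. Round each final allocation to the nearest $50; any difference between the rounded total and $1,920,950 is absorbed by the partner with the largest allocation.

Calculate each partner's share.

$403,350 shared equally gives $134,450 per partner.
Remainder $1,517,600 by profit-interest units (total 36): Halvorsen 632,333.33 → $632,350; Delacroix 800,955.56 → $800,950; Chaudhri 84,311.11 → $84,300.
Totals: Halvorsen $134,450 + $632,350 = $766,800; Delacroix $134,450 + $800,950 = $935,400; Chaudhri $134,450 + $84,300 = $218,750.

Halvorsen: $766,800 · Delacroix: $935,400 · Chaudhri: $218,750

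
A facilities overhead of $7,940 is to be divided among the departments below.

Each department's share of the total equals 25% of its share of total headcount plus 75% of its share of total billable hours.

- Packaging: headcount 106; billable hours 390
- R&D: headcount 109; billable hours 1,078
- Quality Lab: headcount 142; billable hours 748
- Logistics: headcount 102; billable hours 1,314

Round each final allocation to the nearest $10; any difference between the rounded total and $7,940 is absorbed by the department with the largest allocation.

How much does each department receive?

Packaging: $1,120; R&D: $2,290; Quality Lab: $1,880; Logistics: $2,650

Totals — headcount 459, billable hours 3,530.
Combined weights (25% headcount + 75% billable hours): Packaging 0.1406; R&D 0.2884; Quality Lab 0.2363; Logistics 0.3347.
Unrounded shares: Packaging 1,116.33; R&D 2,289.94; Quality Lab 1,875.95; Logistics 2,657.79.
After rounding ($10): Packaging $1,120; R&D $2,290; Quality Lab $1,880; Logistics $2,660. Sum = $7,950.
Difference $7,940 − $7,950 = −$10 applied to largest allocation (Logistics): Logistics becomes $2,650.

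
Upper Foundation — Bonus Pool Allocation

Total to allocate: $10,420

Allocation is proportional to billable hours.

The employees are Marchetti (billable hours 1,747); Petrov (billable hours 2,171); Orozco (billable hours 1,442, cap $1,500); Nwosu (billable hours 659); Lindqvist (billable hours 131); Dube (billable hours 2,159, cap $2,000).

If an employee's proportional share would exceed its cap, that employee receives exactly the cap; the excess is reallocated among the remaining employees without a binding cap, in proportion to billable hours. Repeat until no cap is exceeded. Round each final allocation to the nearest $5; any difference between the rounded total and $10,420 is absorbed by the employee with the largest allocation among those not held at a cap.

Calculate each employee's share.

Marchetti: $2,570 | Petrov: $3,185 | Orozco: $1,500 | Nwosu: $970 | Lindqvist: $195 | Dube: $2,000

Total billable hours = 8,309.
Proportional shares (ignoring caps): Marchetti 2,190.85; Petrov 2,722.57; Orozco 1,808.36; Nwosu 826.43; Lindqvist 164.28; Dube 2,707.52.
Cap binds for Orozco ($1,500), Dube ($2,000); residual $6,920 reallocated over remaining billable hours 4,708.
Remaining shares: Marchetti 2,567.81 → $2,570; Petrov 3,191.02 → $3,190; Nwosu 968.62 → $970; Lindqvist 192.55 → $195.
Rounding difference −$5 applied to Petrov → $3,185.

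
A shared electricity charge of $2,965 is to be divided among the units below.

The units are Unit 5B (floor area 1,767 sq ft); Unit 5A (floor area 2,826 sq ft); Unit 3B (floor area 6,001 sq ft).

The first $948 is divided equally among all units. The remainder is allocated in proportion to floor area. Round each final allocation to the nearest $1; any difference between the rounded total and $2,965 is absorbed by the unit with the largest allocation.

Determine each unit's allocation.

First tranche $948 split equally: $316 each.
Remainder $2,017 by floor area (total 10,594): Unit 5B 336.42 → $336; Unit 5A 538.04 → $538; Unit 3B 1,142.54 → $1,143.
Totals: Unit 5B $316 + $336 = $652; Unit 5A $316 + $538 = $854; Unit 3B $316 + $1,143 = $1,459.

Unit 5B: $652; Unit 5A: $854; Unit 3B: $1,459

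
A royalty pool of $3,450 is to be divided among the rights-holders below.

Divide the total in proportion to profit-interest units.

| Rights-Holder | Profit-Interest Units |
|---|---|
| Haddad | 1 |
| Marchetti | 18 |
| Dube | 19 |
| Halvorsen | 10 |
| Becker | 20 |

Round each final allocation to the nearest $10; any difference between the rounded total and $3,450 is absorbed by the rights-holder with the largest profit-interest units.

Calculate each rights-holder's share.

Total profit-interest units = 68.
Pro-rata amounts: Haddad 1/68 × $3,450 = 50.74; Marchetti 18/68 × $3,450 = 913.24; Dube 19/68 × $3,450 = 963.97; Halvorsen 10/68 × $3,450 = 507.35; Becker 20/68 × $3,450 = 1,014.71.
After rounding ($10): Haddad $50; Marchetti $910; Dube $960; Halvorsen $510; Becker $1,010. Sum = $3,440.
Difference $3,450 − $3,440 = +$10 applied to largest profit-interest units (Becker): Becker becomes $1,020.

Haddad: $50; Marchetti: $910; Dube: $960; Halvorsen: $510; Becker: $1,020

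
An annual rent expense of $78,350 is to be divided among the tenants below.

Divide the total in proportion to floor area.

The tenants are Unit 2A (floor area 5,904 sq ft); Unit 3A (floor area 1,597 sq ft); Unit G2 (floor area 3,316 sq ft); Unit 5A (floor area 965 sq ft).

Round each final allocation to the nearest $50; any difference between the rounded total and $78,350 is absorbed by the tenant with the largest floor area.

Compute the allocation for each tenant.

Floor area total: 11,782.
Unrounded shares: Unit 2A 5,904/11,782 × $78,350 = 39,261.45; Unit 3A 1,597/11,782 × $78,350 = 10,620.01; Unit G2 3,316/11,782 × $78,350 = 22,051.32; Unit 5A 965/11,782 × $78,350 = 6,417.23.
At nearest $50: Unit 2A $39,250; Unit 3A $10,600; Unit G2 $22,050; Unit 5A $6,400. Sum = $78,300.
Difference $78,350 − $78,300 = +$50 applied to largest floor area (Unit 2A): Unit 2A becomes $39,300.

Unit 2A: $39,300 · Unit 3A: $10,600 · Unit G2: $22,050 · Unit 5A: $6,400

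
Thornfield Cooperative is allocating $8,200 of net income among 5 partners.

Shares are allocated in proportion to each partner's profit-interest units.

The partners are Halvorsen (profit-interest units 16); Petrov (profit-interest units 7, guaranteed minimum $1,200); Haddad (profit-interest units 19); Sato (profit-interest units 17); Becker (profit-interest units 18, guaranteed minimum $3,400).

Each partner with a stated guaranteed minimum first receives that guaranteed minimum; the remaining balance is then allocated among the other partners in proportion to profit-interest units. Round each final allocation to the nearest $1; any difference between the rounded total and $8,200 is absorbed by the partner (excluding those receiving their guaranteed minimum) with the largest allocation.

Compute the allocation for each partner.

Fund the minimums — Petrov $1,200; Becker $3,400. Balance $3,600.
Balance split over remaining profit-interest units 52: Halvorsen 1,107.69 → $1,108; Haddad 1,315.38 → $1,315; Sato 1,176.92 → $1,177.

Halvorsen: $1,108 · Petrov: $1,200 · Haddad: $1,315 · Sato: $1,177 · Becker: $3,400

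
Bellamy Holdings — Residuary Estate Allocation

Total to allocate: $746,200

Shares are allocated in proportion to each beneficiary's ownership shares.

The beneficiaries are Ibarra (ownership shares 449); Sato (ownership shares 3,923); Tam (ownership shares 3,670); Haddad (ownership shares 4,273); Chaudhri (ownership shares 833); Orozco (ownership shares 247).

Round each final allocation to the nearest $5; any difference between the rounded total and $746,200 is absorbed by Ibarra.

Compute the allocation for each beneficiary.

Ibarra: $25,010 | Sato: $218,540 | Tam: $204,445 | Haddad: $238,040 | Chaudhri: $46,405 | Orozco: $13,760

Ownership shares total: 13,395.
Pro-rata amounts: Ibarra 449/13,395 × $746,200 = 25,012.60; Sato 3,923/13,395 × $746,200 = 218,539.95; Tam 3,670/13,395 × $746,200 = 204,445.99; Haddad 4,273/13,395 × $746,200 = 238,037.52; Chaudhri 833/13,395 × $746,200 = 46,404.23; Orozco 247/13,395 × $746,200 = 13,759.72.
At nearest $5: Ibarra $25,015; Sato $218,540; Tam $204,445; Haddad $238,040; Chaudhri $46,405; Orozco $13,760. Sum = $746,205.
Difference $746,200 − $746,205 = −$5 applied to Ibarra: Ibarra becomes $25,010.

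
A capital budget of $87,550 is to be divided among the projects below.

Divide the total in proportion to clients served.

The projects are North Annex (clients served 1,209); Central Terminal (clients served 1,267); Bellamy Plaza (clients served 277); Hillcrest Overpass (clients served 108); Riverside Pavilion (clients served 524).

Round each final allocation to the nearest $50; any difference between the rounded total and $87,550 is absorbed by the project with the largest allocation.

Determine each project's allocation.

Sum of clients served: 3,385.
Unrounded shares: North Annex 1,209/3,385 × $87,550 = 31,269.70; Central Terminal 1,267/3,385 × $87,550 = 32,769.82; Bellamy Plaza 277/3,385 × $87,550 = 7,164.36; Hillcrest Overpass 108/3,385 × $87,550 = 2,793.32; Riverside Pavilion 524/3,385 × $87,550 = 13,552.79.
Rounded to nearest $50: North Annex $31,250; Central Terminal $32,750; Bellamy Plaza $7,150; Hillcrest Overpass $2,800; Riverside Pavilion $13,550. Sum = $87,500.
Difference $87,550 − $87,500 = +$50 applied to largest allocation (Central Terminal): Central Terminal becomes $32,800.

North Annex: $31,250 · Central Terminal: $32,800 · Bellamy Plaza: $7,150 · Hillcrest Overpass: $2,800 · Riverside Pavilion: $13,550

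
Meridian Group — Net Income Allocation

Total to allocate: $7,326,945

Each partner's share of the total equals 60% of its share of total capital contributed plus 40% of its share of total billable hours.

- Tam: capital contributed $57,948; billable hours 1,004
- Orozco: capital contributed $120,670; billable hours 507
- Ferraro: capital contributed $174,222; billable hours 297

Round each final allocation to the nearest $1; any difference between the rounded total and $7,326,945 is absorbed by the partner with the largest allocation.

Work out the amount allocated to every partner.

Totals — capital contributed 352,840, billable hours 1,808.
Composite weights (60% capital contributed + 40% billable hours): Tam 0.3207; Orozco 0.3174; Ferraro 0.3620.
Raw shares: Tam 2,349,485.60; Orozco 2,325,322.97; Ferraro 2,652,136.43.
Rounded to nearest $1: Tam $2,349,486; Orozco $2,325,323; Ferraro $2,652,136. Sum = $7,326,945.
No rounding difference to absorb.

Tam: $2,349,486 · Orozco: $2,325,323 · Ferraro: $2,652,136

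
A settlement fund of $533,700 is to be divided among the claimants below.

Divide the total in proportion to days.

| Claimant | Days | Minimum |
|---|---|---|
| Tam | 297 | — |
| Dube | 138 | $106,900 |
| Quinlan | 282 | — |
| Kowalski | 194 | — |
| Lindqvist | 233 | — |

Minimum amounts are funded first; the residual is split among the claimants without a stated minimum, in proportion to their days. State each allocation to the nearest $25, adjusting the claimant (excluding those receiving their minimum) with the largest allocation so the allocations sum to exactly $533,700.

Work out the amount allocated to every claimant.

Tam: $126,000 | Dube: $106,900 | Quinlan: $119,650 | Kowalski: $82,300 | Lindqvist: $98,850

Guaranteed amounts: Dube $106,900. Remaining pool $426,800.
Remaining pool split over remaining days 1,006: Tam 126,003.58 → $126,000; Quinlan 119,639.76 → $119,650; Kowalski 82,305.37 → $82,300; Lindqvist 98,851.29 → $98,850.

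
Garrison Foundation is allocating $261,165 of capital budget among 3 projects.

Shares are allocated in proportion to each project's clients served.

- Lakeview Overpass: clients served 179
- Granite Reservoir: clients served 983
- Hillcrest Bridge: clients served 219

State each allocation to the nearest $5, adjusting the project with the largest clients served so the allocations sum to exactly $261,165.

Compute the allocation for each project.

Combined clients served = 179 + 983 + 219 = 1,381.
Unrounded shares: Lakeview Overpass 33,851.22; Granite Reservoir 185,898.04; Hillcrest Bridge 41,415.74.
At nearest $5: Lakeview Overpass $33,850; Granite Reservoir $185,900; Hillcrest Bridge $41,415. Sum = $261,165.
Sum already equals the total — no adjustment.

Lakeview Overpass: $33,850; Granite Reservoir: $185,900; Hillcrest Bridge: $41,415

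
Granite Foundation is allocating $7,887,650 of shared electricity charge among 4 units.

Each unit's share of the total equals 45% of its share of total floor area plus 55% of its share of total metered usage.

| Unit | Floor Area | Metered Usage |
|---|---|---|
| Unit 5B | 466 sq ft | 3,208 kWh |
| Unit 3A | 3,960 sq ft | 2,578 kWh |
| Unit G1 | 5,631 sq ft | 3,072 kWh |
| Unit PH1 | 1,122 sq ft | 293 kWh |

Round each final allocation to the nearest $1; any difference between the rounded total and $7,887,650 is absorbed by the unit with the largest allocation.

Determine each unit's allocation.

Unit 5B: $1,668,774 | Unit 3A: $2,479,489 | Unit G1: $3,244,239 | Unit PH1: $495,148

Totals — floor area 11,179, metered usage 9,151.
Blended shares (45% floor area + 55% metered usage): Unit 5B 0.2116; Unit 3A 0.3144; Unit G1 0.4113; Unit PH1 0.0628.
Unrounded shares: Unit 5B 1,668,773.67; Unit 3A 2,479,489.43; Unit G1 3,244,238.57; Unit PH1 495,148.32.
At nearest $1: Unit 5B $1,668,774; Unit 3A $2,479,489; Unit G1 $3,244,239; Unit PH1 $495,148. Sum = $7,887,650.
No rounding difference to absorb.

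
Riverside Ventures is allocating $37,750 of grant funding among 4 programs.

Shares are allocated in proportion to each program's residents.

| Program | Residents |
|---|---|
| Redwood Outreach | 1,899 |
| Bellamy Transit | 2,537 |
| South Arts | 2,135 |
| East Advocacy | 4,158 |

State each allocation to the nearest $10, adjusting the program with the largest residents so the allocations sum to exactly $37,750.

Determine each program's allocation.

Redwood Outreach: $6,680 | Bellamy Transit: $8,930 | South Arts: $7,510 | East Advocacy: $14,630

Residents total: 1,899 + 2,537 + 2,135 + 4,158 = 10,729.
Pro-rata amounts: Redwood Outreach 6,681.63; Bellamy Transit 8,926.44; South Arts 7,512.00; East Advocacy 14,629.93.
After rounding ($10): Redwood Outreach $6,680; Bellamy Transit $8,930; South Arts $7,510; East Advocacy $14,630. Sum = $37,750.
Sum already equals the total — no adjustment.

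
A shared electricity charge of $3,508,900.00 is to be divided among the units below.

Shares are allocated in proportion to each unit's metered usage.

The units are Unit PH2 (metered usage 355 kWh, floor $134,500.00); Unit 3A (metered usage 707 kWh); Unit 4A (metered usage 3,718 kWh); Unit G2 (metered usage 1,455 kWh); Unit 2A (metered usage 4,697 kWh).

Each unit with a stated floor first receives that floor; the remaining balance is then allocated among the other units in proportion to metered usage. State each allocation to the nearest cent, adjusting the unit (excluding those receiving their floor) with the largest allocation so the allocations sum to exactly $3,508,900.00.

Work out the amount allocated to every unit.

Unit PH2: $134,500.00 · Unit 3A: $225,555.53 · Unit 4A: $1,186,160.46 · Unit G2: $464,191.36 · Unit 2A: $1,498,492.65

Minimums first: Unit PH2 $134,500.00. Residual $3,374,400.00.
Residual split over remaining metered usage 10,577: Unit 3A 225,555.5261 → $225,555.53; Unit 4A 1,186,160.4614 → $1,186,160.46; Unit G2 464,191.3586 → $464,191.36; Unit 2A 1,498,492.6539 → $1,498,492.65.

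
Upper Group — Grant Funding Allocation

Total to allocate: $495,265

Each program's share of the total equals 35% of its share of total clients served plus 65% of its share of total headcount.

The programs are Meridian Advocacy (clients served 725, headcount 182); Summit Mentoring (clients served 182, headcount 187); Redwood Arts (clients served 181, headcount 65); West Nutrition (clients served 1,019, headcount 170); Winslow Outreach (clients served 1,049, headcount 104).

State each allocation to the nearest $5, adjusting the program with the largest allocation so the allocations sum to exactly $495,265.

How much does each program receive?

Clients served total 3,156; headcount total 708.
Composite weights (35% clients served + 65% headcount): Meridian Advocacy 0.2475; Summit Mentoring 0.1919; Redwood Arts 0.0797; West Nutrition 0.2691; Winslow Outreach 0.2118.
Raw shares: Meridian Advocacy 122,574.52; Summit Mentoring 95,023.81; Redwood Arts 39,496.40; West Nutrition 133,266.11; Winslow Outreach 104,904.16.
After rounding ($5): Meridian Advocacy $122,575; Summit Mentoring $95,025; Redwood Arts $39,495; West Nutrition $133,265; Winslow Outreach $104,905. Sum = $495,265.
No rounding difference to absorb.

Meridian Advocacy: $122,575 · Summit Mentoring: $95,025 · Redwood Arts: $39,495 · West Nutrition: $133,265 · Winslow Outreach: $104,905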